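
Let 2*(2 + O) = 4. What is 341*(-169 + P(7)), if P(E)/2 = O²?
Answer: -57629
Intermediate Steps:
O = 0 (O = -2 + (½)*4 = -2 + 2 = 0)
P(E) = 0 (P(E) = 2*0² = 2*0 = 0)
341*(-169 + P(7)) = 341*(-169 + 0) = 341*(-169) = -57629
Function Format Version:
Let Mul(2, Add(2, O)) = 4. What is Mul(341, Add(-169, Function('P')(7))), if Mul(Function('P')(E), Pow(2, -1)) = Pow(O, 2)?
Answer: -57629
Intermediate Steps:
O = 0 (O = Add(-2, Mul(Rational(1, 2), 4)) = Add(-2, 2) = 0)
Function('P')(E) = 0 (Function('P')(E) = Mul(2, Pow(0, 2)) = Mul(2, 0) = 0)
Mul(341, Add(-169, Function('P')(7))) = Mul(341, Add(-169, 0)) = Mul(341, -169) = -57629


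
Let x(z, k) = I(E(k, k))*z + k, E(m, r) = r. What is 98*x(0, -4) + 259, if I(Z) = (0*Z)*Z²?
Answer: -133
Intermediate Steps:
I(Z) = 0 (I(Z) = 0*Z² = 0)
x(z, k) = k (x(z, k) = 0*z + k = 0 + k = k)
98*x(0, -4) + 259 = 98*(-4) + 259 = -392 + 259 = -133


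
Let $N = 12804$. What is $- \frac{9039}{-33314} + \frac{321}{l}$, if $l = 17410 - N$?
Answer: $\frac{13081857}{38361071} \approx 0.34102$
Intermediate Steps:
$l = 4606$ ($l = 17410 - 12804 = 4606$)
$- \frac{9039}{-33314} + \frac{321}{l} = - \frac{9039}{-33314} + \frac{321}{4606} = \left(-9039\right) \left(- \frac{1}{33314}\right) + 321 \cdot \frac{1}{4606} = \frac{9039}{33314} + \frac{321}{4606} = \frac{13081857}{38361071}$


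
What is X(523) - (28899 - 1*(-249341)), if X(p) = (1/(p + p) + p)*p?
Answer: -9421/2 ≈ -4710.5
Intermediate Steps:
X(p) = p*(p + 1/(2*p)) (X(p) = (1/(2*p) + p)*p = (p + 1/(2*p))*p = p*(p + 1/(2*p)))
X(523) - (28899 - 1*(-249341)) = (½ + 523²) - (28899 - 1*(-249341)) = (½ + 273529) - (28899 + 249341) = 547059/2 - 1*278240 = 547059/2 - 278240 = -9421/2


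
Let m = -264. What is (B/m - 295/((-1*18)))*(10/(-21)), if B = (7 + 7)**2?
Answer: -15490/2079 ≈ -7.4507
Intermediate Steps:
B = 196 (B = 14**2 = 196)
(B/m - 295/((-1*18)))*(10/(-21)) = (196/(-264) - 295/((-1*18)))*(10/(-21)) = (196*(-1/264) - 295/(-18))*(10*(-1/21)) = (-49/66 - 295*(-1/18))*(-10/21) = (-49/66 + 295/18)*(-10/21) = (1549/99)*(-10/21) = -15490/2079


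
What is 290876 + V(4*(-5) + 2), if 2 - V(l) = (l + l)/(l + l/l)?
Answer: 4944890/17 ≈ 2.9088e+5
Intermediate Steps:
V(l) = 2 - 2*l/(1 + l) (V(l) = 2 - (l + l)/(l + l/l) = 2 - 2*l/(l + 1) = 2 - 2*l/(1 + l))
290876 + V(4*(-5) + 2) = 290876 + 2/(1 + (4*(-5) + 2)) = 290876 + 2/(1 + (-20 + 2)) = 290876 + 2/(1 - 18) = 290876 + 2/(-17) = 290876 + 2*(-1/17) = 290876 - 2/17 = 4944890/17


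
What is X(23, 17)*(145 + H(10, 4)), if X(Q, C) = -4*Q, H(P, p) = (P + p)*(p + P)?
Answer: -31372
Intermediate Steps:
H(P, p) = (P + p)² (H(P, p) = (P + p)*(P + p) = (P + p)²)
X(23, 17)*(145 + H(10, 4)) = (-4*23)*(145 + (10 + 4)²) = -92*(145 + 14²) = -92*(145 + 196) = -92*341 = -31372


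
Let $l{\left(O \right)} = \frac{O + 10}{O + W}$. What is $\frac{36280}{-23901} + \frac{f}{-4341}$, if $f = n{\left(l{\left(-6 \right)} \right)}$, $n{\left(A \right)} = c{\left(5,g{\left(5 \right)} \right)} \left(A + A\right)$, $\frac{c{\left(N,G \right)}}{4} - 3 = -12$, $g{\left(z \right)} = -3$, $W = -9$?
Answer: $- \frac{263250632}{172923735} \approx -1.5224$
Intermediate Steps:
$l{\left(O \right)} = \frac{10 + O}{-9 + O}$ ($l{\left(O \right)} = \frac{O + 10}{O - 9} = \frac{10 + O}{-9 + O}$)
$c{\left(N,G \right)} = -36$ ($c{\left(N,G \right)} = 12 + 4 \left(-12\right) = 12 - 48 = -36$)
$n{\left(A \right)} = - 72 A$ ($n{\left(A \right)} = - 36 \left(A + A\right) = - 36 \cdot 2 A = - 72 A$)
$f = \frac{96}{5}$ ($f = - 72 \frac{10 - 6}{-9 - 6} = - 72 \frac{1}{-15} \cdot 4 = - 72 \left(\left(- \frac{1}{15}\right) 4\right) = \left(-72\right) \left(- \frac{4}{15}\right) = \frac{96}{5} \approx 19.2$)
$\frac{36280}{-23901} + \frac{f}{-4341} = \frac{36280}{-23901} + \frac{96}{5 \left(-4341\right)} = 36280 \left(- \frac{1}{23901}\right) + \frac{96}{5} \left(- \frac{1}{4341}\right) = - \frac{36280}{23901} - \frac{32}{7235} = - \frac{263250632}{172923735}$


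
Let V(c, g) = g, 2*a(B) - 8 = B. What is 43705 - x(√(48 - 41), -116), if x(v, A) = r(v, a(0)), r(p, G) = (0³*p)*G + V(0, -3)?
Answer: 43708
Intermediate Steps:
a(B) = 4 + B/2
r(p, G) = -3 (r(p, G) = (0³*p)*G - 3 = (0*p)*G - 3 = 0*G - 3 = 0 - 3 = -3)
x(v, A) = -3
43705 - x(√(48 - 41), -116) = 43705 - 1*(-3) = 43705 + 3 = 43708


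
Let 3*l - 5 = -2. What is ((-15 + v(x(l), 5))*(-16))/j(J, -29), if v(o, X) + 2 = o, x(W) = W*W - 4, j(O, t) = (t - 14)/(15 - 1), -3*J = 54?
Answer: -4480/43 ≈ -104.19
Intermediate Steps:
J = -18 (J = -1/3*54 = -18)
l = 1 (l = 5/3 + (1/3)*(-2) = 5/3 - 2/3 = 1)
j(O, t) = -1 + t/14 (j(O, t) = (-14 + t)/14 = (-14 + t)*(1/14) = -1 + t/14)
x(W) = -4 + W**2 (x(W) = W**2 - 4 = -4 + W**2)
v(o, X) = -2 + o
((-15 + v(x(l), 5))*(-16))/j(J, -29) = ((-15 + (-2 + (-4 + 1**2)))*(-16))/(-1 + (1/14)*(-29)) = ((-15 + (-2 + (-4 + 1)))*(-16))/(-1 - 29/14) = ((-15 + (-2 - 3))*(-16))/(-43/14) = ((-15 - 5)*(-16))*(-14/43) = -20*(-16)*(-14/43) = 320*(-14/43) = -4480/43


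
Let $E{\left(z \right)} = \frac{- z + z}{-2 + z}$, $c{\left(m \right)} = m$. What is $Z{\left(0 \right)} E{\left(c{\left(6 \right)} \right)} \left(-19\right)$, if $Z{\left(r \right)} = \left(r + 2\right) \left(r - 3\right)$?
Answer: $0$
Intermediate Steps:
$Z{\left(r \right)} = \left(-3 + r\right) \left(2 + r\right)$ ($Z{\left(r \right)} = \left(2 + r\right) \left(-3 + r\right) = \left(-3 + r\right) \left(2 + r\right)$)
$E{\left(z \right)} = 0$ ($E{\left(z \right)} = \frac{0}{-2 + z} = 0$)
$Z{\left(0 \right)} E{\left(c{\left(6 \right)} \right)} \left(-19\right) = \left(-6 + 0^{2} - 0\right) 0 \left(-19\right) = \left(-6 + 0 + 0\right) 0 \left(-19\right) = \left(-6\right) 0 \left(-19\right) = 0 \left(-19\right) = 0$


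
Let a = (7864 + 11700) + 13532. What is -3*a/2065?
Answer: -14184/295 ≈ -48.081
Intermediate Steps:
a = 33096 (a = 19564 + 13532 = 33096)
-3*a/2065 = -99288/2065 = -3*4728/295 = -14184/295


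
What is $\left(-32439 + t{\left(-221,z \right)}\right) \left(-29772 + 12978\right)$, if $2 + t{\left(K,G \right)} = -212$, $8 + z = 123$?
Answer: $548374482$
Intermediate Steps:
$z = 115$ ($z = -8 + 123 = 115$)
$t{\left(K,G \right)} = -214$ ($t{\left(K,G \right)} = -2 - 212 = -214$)
$\left(-32439 + t{\left(-221,z \right)}\right) \left(-29772 + 12978\right) = \left(-32439 - 214\right) \left(-29772 + 12978\right) = \left(-32653\right) \left(-16794\right) = 548374482$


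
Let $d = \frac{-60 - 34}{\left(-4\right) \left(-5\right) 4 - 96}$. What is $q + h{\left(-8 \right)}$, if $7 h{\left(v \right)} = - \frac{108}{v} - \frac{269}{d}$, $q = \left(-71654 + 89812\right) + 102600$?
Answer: $\frac{79455729}{658} \approx 1.2075 \cdot 10^{5}$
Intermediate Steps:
$q = 120758$ ($q = 18158 + 102600 = 120758$)
$d = \frac{47}{8}$ ($d = - \frac{94}{20 \cdot 4 - 96} = - \frac{94}{80 - 96} = - \frac{94}{-16} = \left(-94\right) \left(- \frac{1}{16}\right) = \frac{47}{8} \approx 5.875$)
$h{\left(v \right)} = - \frac{2152}{329} - \frac{108}{7 v}$ ($h{\left(v \right)} = \frac{- \frac{108}{v} - \frac{269}{\frac{47}{8}}}{7} = \frac{- \frac{108}{v} - \frac{2152}{47}}{7} = \frac{- \frac{2152}{47} - \frac{108}{v}}{7} = - \frac{2152}{329} - \frac{108}{7 v}$)
$q + h{\left(-8 \right)} = 120758 + \frac{4 \left(-1269 - -4304\right)}{329 \left(-8\right)} = 120758 + \frac{4}{329} \left(- \frac{1}{8}\right) \left(-1269 + 4304\right) = 120758 + \frac{4}{329} \left(- \frac{1}{8}\right) 3035 = 120758 - \frac{3035}{658} = \frac{79455729}{658}$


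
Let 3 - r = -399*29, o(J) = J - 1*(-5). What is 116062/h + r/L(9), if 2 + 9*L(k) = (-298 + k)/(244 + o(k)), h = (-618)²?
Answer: -5132024189581/153724410 ≈ -33385.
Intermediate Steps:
o(J) = 5 + J (o(J) = J + 5 = 5 + J)
r = 11574 (r = 3 - (-399)*29 = 3 - 1*(-11571) = 3 + 11571 = 11574)
h = 381924
L(k) = -2/9 + (-298 + k)/(9*(249 + k)) (L(k) = -2/9 + ((-298 + k)/(244 + (5 + k)))/9 = -2/9 + ((-298 + k)/(249 + k))/9 = -2/9 + (-298 + k)/(9*(249 + k)))
116062/h + r/L(9) = 116062/381924 + 11574/(((-796 - 1*9)/(9*(249 + 9)))) = 116062*(1/381924) + 11574/(((⅑)*(-796 - 9)/258)) = 58031/190962 + 11574/(((⅑)*(1/258)*(-805))) = 58031/190962 + 11574/(-805/2322) = 58031/190962 + 11574*(-2322/805) = 58031/190962 - 26874828/805 = -5132024189581/153724410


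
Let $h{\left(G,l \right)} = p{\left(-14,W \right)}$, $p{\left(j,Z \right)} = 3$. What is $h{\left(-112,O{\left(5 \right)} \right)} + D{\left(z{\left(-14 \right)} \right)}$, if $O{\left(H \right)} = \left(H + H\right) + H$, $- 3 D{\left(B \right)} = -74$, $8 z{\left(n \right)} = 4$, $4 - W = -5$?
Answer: $\frac{83}{3} \approx 27.667$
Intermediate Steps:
$W = 9$ ($W = 4 - -5 = 4 + 5 = 9$)
$z{\left(n \right)} = \frac{1}{2}$ ($z{\left(n \right)} = \frac{1}{8} \cdot 4 = \frac{1}{2}$)
$D{\left(B \right)} = \frac{74}{3}$ ($D{\left(B \right)} = \left(- \frac{1}{3}\right) \left(-74\right) = \frac{74}{3}$)
$O{\left(H \right)} = 3 H$ ($O{\left(H \right)} = 2 H + H = 3 H$)
$h{\left(G,l \right)} = 3$
$h{\left(-112,O{\left(5 \right)} \right)} + D{\left(z{\left(-14 \right)} \right)} = 3 + \frac{74}{3} = \frac{83}{3}$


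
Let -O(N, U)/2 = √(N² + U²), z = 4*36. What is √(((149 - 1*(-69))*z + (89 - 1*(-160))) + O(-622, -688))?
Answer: √(31641 - 4*√215057) ≈ 172.59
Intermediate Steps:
z = 144
O(N, U) = -2*√(N² + U²)
√(((149 - 1*(-69))*z + (89 - 1*(-160))) + O(-622, -688)) = √(((149 - 1*(-69))*144 + (89 - 1*(-160))) - 2*√((-622)² + (-688)²)) = √(((149 + 69)*144 + (89 + 160)) - 2*√(386884 + 473344)) = √((218*144 + 249) - 4*√215057) = √((31392 + 249) - 4*√215057) = √(31641 - 4*√215057)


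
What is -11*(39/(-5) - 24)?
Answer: 1749/5 ≈ 349.80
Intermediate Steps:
-11*(39/(-5) - 24) = -11*(39*(-1/5) - 24) = -11*(-39/5 - 24) = -11*(-159/5) = 1749/5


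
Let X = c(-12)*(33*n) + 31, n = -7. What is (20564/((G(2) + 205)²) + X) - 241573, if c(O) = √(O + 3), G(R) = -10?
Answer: -9184613986/38025 - 693*I ≈ -2.4154e+5 - 693.0*I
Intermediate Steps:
c(O) = √(3 + O)
X = 31 - 693*I (X = √(3 - 12)*(33*(-7)) + 31 = √(-9)*(-231) + 31 = (3*I)*(-231) + 31 = -693*I + 31 = 31 - 693*I ≈ 31.0 - 693.0*I)
(20564/((G(2) + 205)²) + X) - 241573 = (20564/((-10 + 205)²) + (31 - 693*I)) - 241573 = (20564/(195²) + (31 - 693*I)) - 241573 = (20564/38025 + (31 - 693*I)) - 241573 = (1199339/38025 - 693*I) - 241573 = -9184613986/38025 - 693*I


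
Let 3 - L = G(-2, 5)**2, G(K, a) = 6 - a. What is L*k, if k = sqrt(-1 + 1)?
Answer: 0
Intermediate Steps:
k = 0 (k = sqrt(0) = 0)
L = 2 (L = 3 - (6 - 1*5)**2 = 3 - (6 - 5)**2 = 3 - 1*1**2 = 3 - 1*1 = 3 - 1 = 2)
L*k = 2*0 = 0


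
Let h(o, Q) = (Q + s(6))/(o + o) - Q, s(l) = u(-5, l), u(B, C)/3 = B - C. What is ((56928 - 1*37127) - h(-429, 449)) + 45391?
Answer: 2166169/33 ≈ 65642.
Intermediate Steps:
u(B, C) = -3*C + 3*B (u(B, C) = 3*(B - C) = -3*C + 3*B)
s(l) = -15 - 3*l (s(l) = -3*l + 3*(-5) = -3*l - 15 = -15 - 3*l)
h(o, Q) = -Q + (-33 + Q)/(2*o) (h(o, Q) = (Q + (-15 - 3*6))/(o + o) - Q = (Q + (-15 - 18))/((2*o)) - Q = (Q - 33)*(1/(2*o)) - Q = (-33 + Q)*(1/(2*o)) - Q = (-33 + Q)/(2*o) - Q = -Q + (-33 + Q)/(2*o))
((56928 - 1*37127) - h(-429, 449)) + 45391 = ((56928 - 1*37127) - (-33 + 449 - 2*449*(-429))/(2*(-429))) + 45391 = ((56928 - 37127) - (-1)*(-33 + 449 + 385242)/(2*429)) + 45391 = (19801 - (-1)*385658/(2*429)) + 45391 = (19801 - 1*(-14833/33)) + 45391 = (19801 + 14833/33) + 45391 = 668266/33 + 45391 = 2166169/33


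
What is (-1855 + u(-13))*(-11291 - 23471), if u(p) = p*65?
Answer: 93857400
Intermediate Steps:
u(p) = 65*p
(-1855 + u(-13))*(-11291 - 23471) = (-1855 + 65*(-13))*(-11291 - 23471) = (-1855 - 845)*(-34762) = -2700*(-34762) = 93857400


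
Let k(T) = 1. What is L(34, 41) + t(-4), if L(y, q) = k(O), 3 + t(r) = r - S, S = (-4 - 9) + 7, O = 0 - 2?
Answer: 0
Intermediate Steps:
O = -2
S = -6 (S = -13 + 7 = -6)
t(r) = 3 + r (t(r) = -3 + (r - 1*(-6)) = -3 + (r + 6) = -3 + (6 + r) = 3 + r)
L(y, q) = 1
L(34, 41) + t(-4) = 1 + (3 - 4) = 1 - 1 = 0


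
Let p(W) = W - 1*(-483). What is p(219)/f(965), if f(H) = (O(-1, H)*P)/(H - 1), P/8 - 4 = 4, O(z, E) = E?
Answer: 84591/7720 ≈ 10.957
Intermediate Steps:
p(W) = 483 + W (p(W) = W + 483 = 483 + W)
P = 64 (P = 32 + 8*4 = 32 + 32 = 64)
f(H) = 64*H/(-1 + H) (f(H) = (H*64)/(H - 1) = (64*H)/(-1 + H) = 64*H/(-1 + H))
p(219)/f(965) = (483 + 219)/((64*965/(-1 + 965))) = 702/((64*965/964)) = 702/((64*965*(1/964))) = 702/(15440/241) = 702*(241/15440) = 84591/7720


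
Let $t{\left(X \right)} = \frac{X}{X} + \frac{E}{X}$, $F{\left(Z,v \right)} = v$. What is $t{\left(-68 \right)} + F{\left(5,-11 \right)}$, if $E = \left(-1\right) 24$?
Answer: $- \frac{164}{17} \approx -9.6471$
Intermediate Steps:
$E = -24$
$t{\left(X \right)} = 1 - \frac{24}{X}$ ($t{\left(X \right)} = \frac{X}{X} - \frac{24}{X} = 1 - \frac{24}{X}$)
$t{\left(-68 \right)} + F{\left(5,-11 \right)} = \frac{-24 - 68}{-68} - 11 = \left(- \frac{1}{68}\right) \left(-92\right) - 11 = \frac{23}{17} - 11 = - \frac{164}{17}$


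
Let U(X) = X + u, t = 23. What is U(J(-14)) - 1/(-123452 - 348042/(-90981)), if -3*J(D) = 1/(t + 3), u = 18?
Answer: 1313142927469/73004349405 ≈ 17.987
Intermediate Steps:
J(D) = -1/78 (J(D) = -1/(3*(23 + 3)) = -1/3/26 = -1/3*1/26 = -1/78)
U(X) = 18 + X (U(X) = X + 18 = 18 + X)
U(J(-14)) - 1/(-123452 - 348042/(-90981)) = (18 - 1/78) - 1/(-123452 - 348042/(-90981)) = 1403/78 - 1/(-123452 - 348042*(-1/90981)) = 1403/78 - 1/(-123452 + 116014/30327) = 1403/78 - 1/(-3743812790/30327) = 1403/78 - 1*(-30327/3743812790) = 1403/78 + 30327/3743812790 = 1313142927469/73004349405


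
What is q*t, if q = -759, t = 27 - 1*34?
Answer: 5313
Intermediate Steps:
t = -7 (t = 27 - 34 = -7)
q*t = -759*(-7) = 5313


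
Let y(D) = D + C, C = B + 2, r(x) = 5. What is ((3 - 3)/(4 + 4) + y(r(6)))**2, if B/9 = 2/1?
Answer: 625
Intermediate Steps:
B = 18 (B = 9*(2/1) = 9*(2*1) = 9*2 = 18)
C = 20 (C = 18 + 2 = 20)
y(D) = 20 + D (y(D) = D + 20 = 20 + D)
((3 - 3)/(4 + 4) + y(r(6)))**2 = ((3 - 3)/(4 + 4) + (20 + 5))**2 = (0/8 + 25)**2 = (0*(1/8) + 25)**2 = (0 + 25)**2 = 25**2 = 625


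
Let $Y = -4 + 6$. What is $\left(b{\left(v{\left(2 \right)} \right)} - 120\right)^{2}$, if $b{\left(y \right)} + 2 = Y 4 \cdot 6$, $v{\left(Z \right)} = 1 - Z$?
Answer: $5476$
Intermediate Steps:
$Y = 2$
$b{\left(y \right)} = 46$ ($b{\left(y \right)} = -2 + 2 \cdot 4 \cdot 6 = -2 + 8 \cdot 6 = -2 + 48 = 46$)
$\left(b{\left(v{\left(2 \right)} \right)} - 120\right)^{2} = \left(46 - 120\right)^{2} = \left(-74\right)^{2} = 5476$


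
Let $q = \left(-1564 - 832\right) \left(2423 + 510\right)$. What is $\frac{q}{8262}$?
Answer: $- \frac{3513734}{4131} \approx -850.58$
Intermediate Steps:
$q = -7027468$ ($q = \left(-2396\right) 2933 = -7027468$)
$\frac{q}{8262} = - \frac{7027468}{8262} = \left(-7027468\right) \frac{1}{8262} = - \frac{3513734}{4131}$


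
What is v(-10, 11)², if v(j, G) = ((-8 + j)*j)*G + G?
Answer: 3964081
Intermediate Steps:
v(j, G) = G + G*j*(-8 + j) (v(j, G) = (j*(-8 + j))*G + G = G*j*(-8 + j) + G = G + G*j*(-8 + j))
v(-10, 11)² = (11*(1 + (-10)² - 8*(-10)))² = (11*(1 + 100 + 80))² = (11*181)² = 1991² = 3964081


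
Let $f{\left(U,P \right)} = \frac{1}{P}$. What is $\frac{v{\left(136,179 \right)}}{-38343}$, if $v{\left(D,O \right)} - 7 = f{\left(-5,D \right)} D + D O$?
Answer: $- \frac{24352}{38343} \approx -0.63511$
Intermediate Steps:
$v{\left(D,O \right)} = 8 + D O$ ($v{\left(D,O \right)} = 7 + \left(\frac{D}{D} + D O\right) = 7 + \left(1 + D O\right) = 8 + D O$)
$\frac{v{\left(136,179 \right)}}{-38343} = \frac{8 + 136 \cdot 179}{-38343} = \left(8 + 24344\right) \left(- \frac{1}{38343}\right) = 24352 \left(- \frac{1}{38343}\right) = - \frac{24352}{38343}$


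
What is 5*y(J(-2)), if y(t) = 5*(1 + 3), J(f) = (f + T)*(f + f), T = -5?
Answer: 100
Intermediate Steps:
J(f) = 2*f*(-5 + f) (J(f) = (f - 5)*(f + f) = (-5 + f)*(2*f) = 2*f*(-5 + f))
y(t) = 20 (y(t) = 5*4 = 20)
5*y(J(-2)) = 5*20 = 100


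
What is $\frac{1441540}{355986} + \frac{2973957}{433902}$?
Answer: $\frac{40099384421}{3677691366} \approx 10.903$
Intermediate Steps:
$\frac{1441540}{355986} + \frac{2973957}{433902} = 1441540 \cdot \frac{1}{355986} + 2973957 \cdot \frac{1}{433902} = \frac{720770}{177993} + \frac{141617}{20662} = \frac{40099384421}{3677691366}$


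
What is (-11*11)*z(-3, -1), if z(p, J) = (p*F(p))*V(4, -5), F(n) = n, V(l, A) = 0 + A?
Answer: 5445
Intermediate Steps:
V(l, A) = A
z(p, J) = -5*p² (z(p, J) = (p*p)*(-5) = p²*(-5) = -5*p²)
(-11*11)*z(-3, -1) = (-11*11)*(-5*(-3)²) = -(-605)*9 = -121*(-45) = 5445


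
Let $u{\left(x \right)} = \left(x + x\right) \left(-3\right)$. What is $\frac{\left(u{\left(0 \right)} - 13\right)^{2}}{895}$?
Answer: $\frac{169}{895} \approx 0.18883$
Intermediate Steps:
$u{\left(x \right)} = - 6 x$ ($u{\left(x \right)} = 2 x \left(-3\right) = - 6 x$)
$\frac{\left(u{\left(0 \right)} - 13\right)^{2}}{895} = \frac{\left(\left(-6\right) 0 - 13\right)^{2}}{895} = \left(0 - 13\right)^{2} \cdot \frac{1}{895} = \left(-13\right)^{2} \cdot \frac{1}{895} = 169 \cdot \frac{1}{895} = \frac{169}{895}$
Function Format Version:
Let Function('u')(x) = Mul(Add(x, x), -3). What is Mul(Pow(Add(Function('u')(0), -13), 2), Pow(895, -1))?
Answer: Rational(169, 895) ≈ 0.18883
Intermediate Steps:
Function('u')(x) = Mul(-6, x) (Function('u')(x) = Mul(Mul(2, x), -3) = Mul(-6, x))
Mul(Pow(Add(Function('u')(0), -13), 2), Pow(895, -1)) = Mul(Pow(Add(Mul(-6, 0), -13), 2), Pow(895, -1)) = Mul(Pow(Add(0, -13), 2), Rational(1, 895)) = Mul(Pow(-13, 2), Rational(1, 895)) = Mul(169, Rational(1, 895)) = Rational(169, 895)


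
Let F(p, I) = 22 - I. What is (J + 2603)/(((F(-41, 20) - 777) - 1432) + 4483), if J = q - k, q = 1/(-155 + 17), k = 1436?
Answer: 161045/314088 ≈ 0.51274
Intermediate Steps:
q = -1/138 (q = 1/(-138) = -1/138 ≈ -0.0072464)
J = -198169/138 (J = -1/138 - 1*1436 = -1/138 - 1436 = -198169/138 ≈ -1436.0)
(J + 2603)/(((F(-41, 20) - 777) - 1432) + 4483) = (-198169/138 + 2603)/((((22 - 1*20) - 777) - 1432) + 4483) = 161045/(138*((((22 - 20) - 777) - 1432) + 4483)) = 161045/(138*(((2 - 777) - 1432) + 4483)) = 161045/(138*((-775 - 1432) + 4483)) = 161045/(138*(-2207 + 4483)) = (161045/138)/2276 = (161045/138)*(1/2276) = 161045/314088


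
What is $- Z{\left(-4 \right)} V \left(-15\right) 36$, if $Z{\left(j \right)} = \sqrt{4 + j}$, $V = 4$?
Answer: $0$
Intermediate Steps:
$- Z{\left(-4 \right)} V \left(-15\right) 36 = - \sqrt{4 - 4} \cdot 4 \left(-15\right) 36 = - \sqrt{0} \cdot 4 \left(-15\right) 36 = \left(-1\right) 0 \cdot 4 \left(-15\right) 36 = 0 \cdot 4 \left(-15\right) 36 = 0 \left(-15\right) 36 = 0 \cdot 36 = 0$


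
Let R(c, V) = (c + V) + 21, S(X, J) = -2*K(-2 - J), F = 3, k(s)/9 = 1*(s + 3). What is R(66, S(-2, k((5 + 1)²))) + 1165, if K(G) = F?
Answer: 1246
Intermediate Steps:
k(s) = 27 + 9*s (k(s) = 9*(1*(s + 3)) = 9*(1*(3 + s)) = 9*(3 + s) = 27 + 9*s)
K(G) = 3
S(X, J) = -6 (S(X, J) = -2*3 = -6)
R(c, V) = 21 + V + c (R(c, V) = (V + c) + 21 = 21 + V + c)
R(66, S(-2, k((5 + 1)²))) + 1165 = (21 - 6 + 66) + 1165 = 81 + 1165 = 1246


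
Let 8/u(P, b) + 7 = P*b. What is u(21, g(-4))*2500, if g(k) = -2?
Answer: -20000/49 ≈ -408.16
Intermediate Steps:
u(P, b) = 8/(-7 + P*b)
u(21, g(-4))*2500 = (8/(-7 + 21*(-2)))*2500 = (8/(-7 - 42))*2500 = (8/(-49))*2500 = (8*(-1/49))*2500 = -8/49*2500 = -20000/49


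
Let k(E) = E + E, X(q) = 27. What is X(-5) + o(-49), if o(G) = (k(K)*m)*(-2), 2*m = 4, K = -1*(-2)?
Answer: 11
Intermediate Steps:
K = 2
m = 2 (m = (½)*4 = 2)
k(E) = 2*E
o(G) = -16 (o(G) = ((2*2)*2)*(-2) = (4*2)*(-2) = 8*(-2) = -16)
X(-5) + o(-49) = 27 - 16 = 11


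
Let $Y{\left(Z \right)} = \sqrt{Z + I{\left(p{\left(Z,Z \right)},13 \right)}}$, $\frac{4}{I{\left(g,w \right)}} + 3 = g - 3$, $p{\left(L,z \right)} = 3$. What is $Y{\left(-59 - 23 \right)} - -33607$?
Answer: $33607 + \frac{5 i \sqrt{30}}{3} \approx 33607.0 + 9.1287 i$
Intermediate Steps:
$I{\left(g,w \right)} = \frac{4}{-6 + g}$ ($I{\left(g,w \right)} = \frac{4}{-3 + \left(g - 3\right)} = \frac{4}{-3 + \left(-3 + g\right)} = \frac{4}{-6 + g}$)
$Y{\left(Z \right)} = \sqrt{- \frac{4}{3} + Z}$ ($Y{\left(Z \right)} = \sqrt{Z + \frac{4}{-6 + 3}} = \sqrt{Z + \frac{4}{-3}} = \sqrt{Z + 4 \left(- \frac{1}{3}\right)} = \sqrt{Z - \frac{4}{3}} = \sqrt{- \frac{4}{3} + Z}$)
$Y{\left(-59 - 23 \right)} - -33607 = \frac{\sqrt{-12 + 9 \left(-59 - 23\right)}}{3} - -33607 = \frac{\sqrt{-12 + 9 \left(-59 - 23\right)}}{3} + 33607 = \frac{\sqrt{-12 + 9 \left(-82\right)}}{3} + 33607 = \frac{\sqrt{-12 - 738}}{3} + 33607 = \frac{\sqrt{-750}}{3} + 33607 = \frac{5 i \sqrt{30}}{3} + 33607 = 33607 + \frac{5 i \sqrt{30}}{3}$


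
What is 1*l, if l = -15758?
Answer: -15758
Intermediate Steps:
1*l = 1*(-15758) = -15758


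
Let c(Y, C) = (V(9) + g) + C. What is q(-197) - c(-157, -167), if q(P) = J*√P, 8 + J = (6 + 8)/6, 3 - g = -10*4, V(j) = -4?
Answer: 128 - 17*I*√197/3 ≈ 128.0 - 79.535*I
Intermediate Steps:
g = 43 (g = 3 - (-10)*4 = 3 - 1*(-40) = 3 + 40 = 43)
J = -17/3 (J = -8 + (6 + 8)/6 = -8 + 14*(⅙) = -8 + 7/3 = -17/3 ≈ -5.6667)
c(Y, C) = 39 + C (c(Y, C) = (-4 + 43) + C = 39 + C)
q(P) = -17*√P/3
q(-197) - c(-157, -167) = -17*I*√197/3 - (39 - 167) = -17*I*√197/3 - 1*(-128) = -17*I*√197/3 + 128 = 128 - 17*I*√197/3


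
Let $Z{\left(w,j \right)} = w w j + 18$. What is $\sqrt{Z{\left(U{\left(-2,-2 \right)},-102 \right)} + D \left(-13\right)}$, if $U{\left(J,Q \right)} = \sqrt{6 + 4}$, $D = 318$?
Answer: $4 i \sqrt{321} \approx 71.666 i$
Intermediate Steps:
$U{\left(J,Q \right)} = \sqrt{10}$
$Z{\left(w,j \right)} = 18 + j w^{2}$ ($Z{\left(w,j \right)} = w^{2} j + 18 = j w^{2} + 18 = 18 + j w^{2}$)
$\sqrt{Z{\left(U{\left(-2,-2 \right)},-102 \right)} + D \left(-13\right)} = \sqrt{\left(18 - 102 \left(\sqrt{10}\right)^{2}\right) + 318 \left(-13\right)} = \sqrt{\left(18 - 1020\right) - 4134} = \sqrt{-1002 - 4134} = \sqrt{-5136} = 4 i \sqrt{321}$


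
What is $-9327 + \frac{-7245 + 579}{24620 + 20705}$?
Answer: $- \frac{422752941}{45325} \approx -9327.1$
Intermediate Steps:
$-9327 + \frac{-7245 + 579}{24620 + 20705} = -9327 - \frac{6666}{45325} = - \frac{422752941}{45325}$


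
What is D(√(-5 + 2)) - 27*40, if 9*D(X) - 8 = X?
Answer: -9712/9 + I*√3/9 ≈ -1079.1 + 0.19245*I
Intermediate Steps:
D(X) = 8/9 + X/9
D(√(-5 + 2)) - 27*40 = (8/9 + √(-5 + 2)/9) - 27*40 = (8/9 + √(-3)/9) - 1080 = (8/9 + (I*√3)/9) - 1080 = (8/9 + I*√3/9) - 1080 = -9712/9 + I*√3/9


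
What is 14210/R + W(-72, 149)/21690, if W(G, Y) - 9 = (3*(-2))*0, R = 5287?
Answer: 34251387/12741670 ≈ 2.6881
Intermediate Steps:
W(G, Y) = 9 (W(G, Y) = 9 + (3*(-2))*0 = 9 - 6*0 = 9 + 0 = 9)
14210/R + W(-72, 149)/21690 = 14210/5287 + 9/21690 = 14210*(1/5287) + 9*(1/21690) = 14210/5287 + 1/2410 = 34251387/12741670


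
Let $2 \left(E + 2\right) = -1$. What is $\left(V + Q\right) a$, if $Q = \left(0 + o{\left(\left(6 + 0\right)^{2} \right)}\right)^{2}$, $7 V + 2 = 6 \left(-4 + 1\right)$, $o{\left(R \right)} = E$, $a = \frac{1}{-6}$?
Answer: $- \frac{95}{168} \approx -0.56548$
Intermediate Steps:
$E = - \frac{5}{2}$ ($E = -2 + \frac{1}{2} \left(-1\right) = -2 - \frac{1}{2} = - \frac{5}{2} \approx -2.5$)
$a = - \frac{1}{6} \approx -0.16667$
$o{\left(R \right)} = - \frac{5}{2}$
$V = - \frac{20}{7}$ ($V = - \frac{2}{7} + \frac{6 \left(-4 + 1\right)}{7} = - \frac{2}{7} + \frac{6 \left(-3\right)}{7} = - \frac{2}{7} + \frac{1}{7} \left(-18\right) = - \frac{2}{7} - \frac{18}{7} = - \frac{20}{7} \approx -2.8571$)
$Q = \frac{25}{4}$ ($Q = \left(0 - \frac{5}{2}\right)^{2} = \left(- \frac{5}{2}\right)^{2} = \frac{25}{4} \approx 6.25$)
$\left(V + Q\right) a = \left(- \frac{20}{7} + \frac{25}{4}\right) \left(- \frac{1}{6}\right) = \frac{95}{28} \left(- \frac{1}{6}\right) = - \frac{95}{168}$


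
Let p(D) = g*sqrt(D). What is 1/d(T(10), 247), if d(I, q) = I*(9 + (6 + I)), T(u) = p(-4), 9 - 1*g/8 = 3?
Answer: I*(-5 + 32*I)/302112 ≈ -0.00010592 - 1.655e-5*I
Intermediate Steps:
g = 48 (g = 72 - 8*3 = 72 - 24 = 48)
p(D) = 48*sqrt(D)
T(u) = 96*I (T(u) = 48*sqrt(-4) = 48*(2*I) = 96*I)
d(I, q) = I*(15 + I)
1/d(T(10), 247) = 1/((96*I)*(15 + 96*I)) = 1/(96*I*(15 + 96*I)) = -I*(15 - 96*I)/906336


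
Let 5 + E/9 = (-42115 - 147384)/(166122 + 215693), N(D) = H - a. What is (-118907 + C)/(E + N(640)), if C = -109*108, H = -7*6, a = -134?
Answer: -49895202385/16239814 ≈ -3072.4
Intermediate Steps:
H = -42
N(D) = 92 (N(D) = -42 - 1*(-134) = -42 + 134 = 92)
C = -11772
E = -18887166/381815 (E = -45 + 9*((-42115 - 147384)/(166122 + 215693)) = -45 + 9*(-189499/381815) = -45 - 1705491/381815 = -18887166/381815 ≈ -49.467)
(-118907 + C)/(E + N(640)) = (-118907 - 11772)/(-18887166/381815 + 92) = -130679/16239814/381815 = -130679*381815/16239814 = -49895202385/16239814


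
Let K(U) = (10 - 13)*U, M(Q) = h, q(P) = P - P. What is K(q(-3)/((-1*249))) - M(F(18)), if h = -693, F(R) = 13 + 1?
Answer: 693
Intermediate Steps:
F(R) = 14
q(P) = 0
M(Q) = -693
K(U) = -3*U
K(q(-3)/((-1*249))) - M(F(18)) = -0/((-1*249)) - 1*(-693) = -0/(-249) + 693 = -0*(-1)/249 + 693 = -3*0 + 693 = 0 + 693 = 693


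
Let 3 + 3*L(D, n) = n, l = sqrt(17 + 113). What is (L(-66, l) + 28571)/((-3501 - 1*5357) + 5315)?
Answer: -28570/3543 - sqrt(130)/10629 ≈ -8.0649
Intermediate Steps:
l = sqrt(130) ≈ 11.402
L(D, n) = -1 + n/3
(L(-66, l) + 28571)/((-3501 - 1*5357) + 5315) = ((-1 + sqrt(130)/3) + 28571)/((-3501 - 1*5357) + 5315) = (28570 + sqrt(130)/3)/((-3501 - 5357) + 5315) = (28570 + sqrt(130)/3)/(-8858 + 5315) = (28570 + sqrt(130)/3)/(-3543) = (28570 + sqrt(130)/3)*(-1/3543) = -28570/3543 - sqrt(130)/10629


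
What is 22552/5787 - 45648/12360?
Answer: 607406/2980305 ≈ 0.20381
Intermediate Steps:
22552/5787 - 45648/12360 = 22552*(1/5787) - 45648*1/12360 = 22552/5787 - 1902/515 = 607406/2980305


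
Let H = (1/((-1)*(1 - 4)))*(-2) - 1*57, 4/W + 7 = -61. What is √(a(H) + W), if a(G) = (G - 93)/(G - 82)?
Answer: √51748595/7123 ≈ 1.0099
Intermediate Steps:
W = -1/17 (W = 4/(-7 - 61) = 4/(-68) = 4*(-1/68) = -1/17 ≈ -0.058824)
H = -173/3 (H = -1/(-3)*(-2) - 57 = -1*(-⅓)*(-2) - 57 = (⅓)*(-2) - 57 = -⅔ - 57 = -173/3 ≈ -57.667)
a(G) = (-93 + G)/(-82 + G)
√(a(H) + W) = √((-93 - 173/3)/(-82 - 173/3) - 1/17) = √(-452/3/(-419/3) - 1/17) = √(-3/419*(-452/3) - 1/17) = √(452/419 - 1/17) = √(7265/7123) = √51748595/7123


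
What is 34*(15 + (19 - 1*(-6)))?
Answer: 1360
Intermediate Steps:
34*(15 + (19 - 1*(-6))) = 34*(15 + (19 + 6)) = 34*(15 + 25) = 34*40 = 1360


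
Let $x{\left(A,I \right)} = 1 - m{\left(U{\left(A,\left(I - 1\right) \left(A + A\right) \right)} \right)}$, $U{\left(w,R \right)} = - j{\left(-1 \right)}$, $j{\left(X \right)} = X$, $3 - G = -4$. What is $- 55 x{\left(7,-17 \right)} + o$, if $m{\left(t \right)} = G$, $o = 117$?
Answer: $447$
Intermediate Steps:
$G = 7$ ($G = 3 - -4 = 3 + 4 = 7$)
$U{\left(w,R \right)} = 1$ ($U{\left(w,R \right)} = \left(-1\right) \left(-1\right) = 1$)
$m{\left(t \right)} = 7$
$x{\left(A,I \right)} = -6$ ($x{\left(A,I \right)} = 1 - 7 = -6$)
$- 55 x{\left(7,-17 \right)} + o = \left(-55\right) \left(-6\right) + 117 = 330 + 117 = 447$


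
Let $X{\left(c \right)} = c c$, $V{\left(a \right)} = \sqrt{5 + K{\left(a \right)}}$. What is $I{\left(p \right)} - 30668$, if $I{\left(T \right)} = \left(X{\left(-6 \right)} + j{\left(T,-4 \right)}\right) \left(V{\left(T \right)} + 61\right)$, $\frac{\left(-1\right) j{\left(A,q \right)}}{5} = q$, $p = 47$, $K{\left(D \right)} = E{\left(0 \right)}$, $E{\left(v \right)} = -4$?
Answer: $-27196$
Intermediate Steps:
$K{\left(D \right)} = -4$
$V{\left(a \right)} = 1$ ($V{\left(a \right)} = \sqrt{5 - 4} = \sqrt{1} = 1$)
$X{\left(c \right)} = c^{2}$
$j{\left(A,q \right)} = - 5 q$
$I{\left(T \right)} = 3472$ ($I{\left(T \right)} = \left(\left(-6\right)^{2} - -20\right) \left(1 + 61\right) = \left(36 + 20\right) 62 = 56 \cdot 62 = 3472$)
$I{\left(p \right)} - 30668 = 3472 - 30668 = -27196$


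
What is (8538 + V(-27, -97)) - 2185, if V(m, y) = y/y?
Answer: 6354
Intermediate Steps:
V(m, y) = 1
(8538 + V(-27, -97)) - 2185 = (8538 + 1) - 2185 = 8539 - 2185 = 6354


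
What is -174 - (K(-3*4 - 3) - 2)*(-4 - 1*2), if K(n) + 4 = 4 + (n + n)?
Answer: -366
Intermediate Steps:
K(n) = 2*n (K(n) = -4 + (4 + (n + n)) = -4 + (4 + 2*n) = 2*n)
-174 - (K(-3*4 - 3) - 2)*(-4 - 1*2) = -174 - (2*(-3*4 - 3) - 2)*(-4 - 1*2) = -174 - (2*(-12 - 3) - 2)*(-4 - 2) = -174 - (2*(-15) - 2)*(-6) = -174 - (-30 - 2)*(-6) = -174 - (-32)*(-6) = -174 - 1*192 = -174 - 192 = -366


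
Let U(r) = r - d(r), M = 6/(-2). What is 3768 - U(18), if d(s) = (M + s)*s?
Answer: 4020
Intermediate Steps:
M = -3 (M = 6*(-½) = -3)
d(s) = s*(-3 + s) (d(s) = (-3 + s)*s = s*(-3 + s))
U(r) = r - r*(-3 + r)
3768 - U(18) = 3768 - 18*(4 - 1*18) = 3768 - 18*(4 - 18) = 3768 - 18*(-14) = 3768 - 1*(-252) = 3768 + 252 = 4020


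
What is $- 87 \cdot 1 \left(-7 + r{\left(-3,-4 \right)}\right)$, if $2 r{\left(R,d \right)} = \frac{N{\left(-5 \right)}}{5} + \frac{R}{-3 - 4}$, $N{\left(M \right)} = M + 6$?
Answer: $\frac{20358}{35} \approx 581.66$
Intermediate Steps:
$N{\left(M \right)} = 6 + M$
$r{\left(R,d \right)} = \frac{1}{10} - \frac{R}{14}$ ($r{\left(R,d \right)} = \frac{\frac{6 - 5}{5} + \frac{R}{-3 - 4}}{2} = \frac{1 \cdot \frac{1}{5} + \frac{R}{-7}}{2} = \frac{\frac{1}{5} + R \left(- \frac{1}{7}\right)}{2} = \frac{\frac{1}{5} - \frac{R}{7}}{2} = \frac{1}{10} - \frac{R}{14}$)
$- 87 \cdot 1 \left(-7 + r{\left(-3,-4 \right)}\right) = - 87 \cdot 1 \left(-7 + \left(\frac{1}{10} - - \frac{3}{14}\right)\right) = - 87 \cdot 1 \left(-7 + \left(\frac{1}{10} + \frac{3}{14}\right)\right) = - 87 \cdot 1 \left(-7 + \frac{11}{35}\right) = - 87 \cdot 1 \left(- \frac{234}{35}\right) = \left(-87\right) \left(- \frac{234}{35}\right) = \frac{20358}{35}$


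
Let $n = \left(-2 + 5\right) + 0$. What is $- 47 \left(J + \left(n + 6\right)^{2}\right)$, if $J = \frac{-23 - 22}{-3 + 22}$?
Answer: $- \frac{70218}{19} \approx -3695.7$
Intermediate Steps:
$n = 3$ ($n = 3 + 0 = 3$)
$J = - \frac{45}{19} \approx -2.3684$
$- 47 \left(J + \left(n + 6\right)^{2}\right) = - 47 \left(- \frac{45}{19} + \left(3 + 6\right)^{2}\right) = - 47 \left(- \frac{45}{19} + 9^{2}\right) = - 47 \left(- \frac{45}{19} + 81\right) = \left(-47\right) \frac{1494}{19} = - \frac{70218}{19}$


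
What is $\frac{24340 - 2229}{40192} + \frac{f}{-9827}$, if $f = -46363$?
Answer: $\frac{2080706493}{394966784} \approx 5.2681$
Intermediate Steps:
$\frac{24340 - 2229}{40192} + \frac{f}{-9827} = \frac{24340 - 2229}{40192} - \frac{46363}{-9827} = 22111 \cdot \frac{1}{40192} - - \frac{46363}{9827} = \frac{22111}{40192} + \frac{46363}{9827} = \frac{2080706493}{394966784}$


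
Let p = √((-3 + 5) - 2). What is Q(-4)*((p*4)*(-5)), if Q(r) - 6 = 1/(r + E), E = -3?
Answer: 0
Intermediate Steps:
Q(r) = 6 + 1/(-3 + r) (Q(r) = 6 + 1/(r - 3) = 6 + 1/(-3 + r))
p = 0 (p = √(2 - 2) = √0 = 0)
Q(-4)*((p*4)*(-5)) = ((-17 + 6*(-4))/(-3 - 4))*((0*4)*(-5)) = ((-17 - 24)/(-7))*(0*(-5)) = -⅐*(-41)*0 = (41/7)*0 = 0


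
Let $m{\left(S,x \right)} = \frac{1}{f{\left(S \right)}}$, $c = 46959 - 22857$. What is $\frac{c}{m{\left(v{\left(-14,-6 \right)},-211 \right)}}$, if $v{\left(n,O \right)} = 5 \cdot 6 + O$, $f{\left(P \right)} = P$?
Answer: $578448$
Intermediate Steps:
$c = 24102$
$v{\left(n,O \right)} = 30 + O$
$m{\left(S,x \right)} = \frac{1}{S}$
$\frac{c}{m{\left(v{\left(-14,-6 \right)},-211 \right)}} = \frac{24102}{\frac{1}{30 - 6}} = \frac{24102}{\frac{1}{24}} = 24102 \frac{1}{\frac{1}{24}} = 24102 \cdot 24 = 578448$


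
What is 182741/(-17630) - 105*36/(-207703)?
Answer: -37889212523/3661803890 ≈ -10.347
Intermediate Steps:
182741/(-17630) - 105*36/(-207703) = 182741*(-1/17630) - 3780*(-1/207703) = -182741/17630 + 3780/207703 = -37889212523/3661803890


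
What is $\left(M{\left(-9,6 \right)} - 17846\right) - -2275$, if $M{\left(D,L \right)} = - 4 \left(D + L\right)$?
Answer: $-15559$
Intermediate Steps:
$M{\left(D,L \right)} = - 4 D - 4 L$
$\left(M{\left(-9,6 \right)} - 17846\right) - -2275 = \left(\left(\left(-4\right) \left(-9\right) - 24\right) - 17846\right) - -2275 = \left(\left(36 - 24\right) - 17846\right) + 2275 = \left(12 - 17846\right) + 2275 = -17834 + 2275 = -15559$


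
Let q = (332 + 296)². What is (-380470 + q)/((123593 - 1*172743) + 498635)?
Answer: 13914/449485 ≈ 0.030955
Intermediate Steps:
q = 394384 (q = 628² = 394384)
(-380470 + q)/((123593 - 1*172743) + 498635) = (-380470 + 394384)/((123593 - 1*172743) + 498635) = 13914/((123593 - 172743) + 498635) = 13914/(-49150 + 498635) = 13914/449485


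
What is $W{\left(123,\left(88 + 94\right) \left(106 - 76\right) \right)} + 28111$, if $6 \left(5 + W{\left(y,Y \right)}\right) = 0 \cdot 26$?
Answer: $28106$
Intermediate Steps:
$W{\left(y,Y \right)} = -5$ ($W{\left(y,Y \right)} = -5 + \frac{0 \cdot 26}{6} = -5 + \frac{1}{6} \cdot 0 = -5 + 0 = -5$)
$W{\left(123,\left(88 + 94\right) \left(106 - 76\right) \right)} + 28111 = -5 + 28111 = 28106$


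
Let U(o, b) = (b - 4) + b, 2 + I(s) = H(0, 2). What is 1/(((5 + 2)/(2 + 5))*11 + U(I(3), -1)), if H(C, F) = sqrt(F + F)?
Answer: 1/5 ≈ 0.20000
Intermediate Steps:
H(C, F) = sqrt(2)*sqrt(F) (H(C, F) = sqrt(2*F) = sqrt(2)*sqrt(F))
I(s) = 0 (I(s) = -2 + sqrt(2)*sqrt(2) = -2 + 2 = 0)
U(o, b) = -4 + 2*b (U(o, b) = (-4 + b) + b = -4 + 2*b)
1/(((5 + 2)/(2 + 5))*11 + U(I(3), -1)) = 1/(((5 + 2)/(2 + 5))*11 + (-4 + 2*(-1))) = 1/((7/7)*11 + (-4 - 2)) = 1/((7*(1/7))*11 - 6) = 1/(1*11 - 6) = 1/(11 - 6) = 1/5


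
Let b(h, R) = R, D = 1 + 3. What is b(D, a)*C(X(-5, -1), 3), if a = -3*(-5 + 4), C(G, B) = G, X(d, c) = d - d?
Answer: 0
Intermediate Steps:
X(d, c) = 0
a = 3 (a = -3*(-1) = 3)
D = 4
b(D, a)*C(X(-5, -1), 3) = 3*0 = 0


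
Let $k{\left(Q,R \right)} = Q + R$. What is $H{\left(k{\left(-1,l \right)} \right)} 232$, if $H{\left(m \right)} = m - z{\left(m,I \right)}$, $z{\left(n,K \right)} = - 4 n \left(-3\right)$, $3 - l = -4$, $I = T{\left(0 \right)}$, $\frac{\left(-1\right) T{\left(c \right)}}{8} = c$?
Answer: $-15312$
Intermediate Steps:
$T{\left(c \right)} = - 8 c$
$I = 0$ ($I = \left(-8\right) 0 = 0$)
$l = 7$ ($l = 3 - -4 = 3 + 4 = 7$)
$z{\left(n,K \right)} = 12 n$
$H{\left(m \right)} = - 11 m$ ($H{\left(m \right)} = m - 12 m = - 11 m$)
$H{\left(k{\left(-1,l \right)} \right)} 232 = - 11 \left(-1 + 7\right) 232 = \left(-11\right) 6 \cdot 232 = \left(-66\right) 232 = -15312$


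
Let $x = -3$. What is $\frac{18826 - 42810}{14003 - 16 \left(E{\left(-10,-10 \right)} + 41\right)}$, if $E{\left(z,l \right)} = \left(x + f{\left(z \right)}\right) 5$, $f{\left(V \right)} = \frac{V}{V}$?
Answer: $- \frac{23984}{13507} \approx -1.7757$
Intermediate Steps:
$f{\left(V \right)} = 1$
$E{\left(z,l \right)} = -10$ ($E{\left(z,l \right)} = \left(-3 + 1\right) 5 = \left(-2\right) 5 = -10$)
$\frac{18826 - 42810}{14003 - 16 \left(E{\left(-10,-10 \right)} + 41\right)} = \frac{18826 - 42810}{14003 - 16 \left(-10 + 41\right)} = - \frac{23984}{14003 - 496} = - \frac{23984}{13507}$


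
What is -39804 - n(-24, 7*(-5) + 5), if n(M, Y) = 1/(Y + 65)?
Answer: -1393141/35 ≈ -39804.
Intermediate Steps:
n(M, Y) = 1/(65 + Y)
-39804 - n(-24, 7*(-5) + 5) = -39804 - 1/(65 + (7*(-5) + 5)) = -39804 - 1/(65 + (-35 + 5)) = -39804 - 1/(65 - 30) = -39804 - 1/35 = -1393141/35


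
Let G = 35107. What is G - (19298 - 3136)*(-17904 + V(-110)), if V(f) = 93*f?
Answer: 454736815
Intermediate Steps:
G - (19298 - 3136)*(-17904 + V(-110)) = 35107 - (19298 - 3136)*(-17904 + 93*(-110)) = 35107 - 16162*(-17904 - 10230) = 35107 - 16162*(-28134) = 35107 - 1*(-454701708) = 35107 + 454701708 = 454736815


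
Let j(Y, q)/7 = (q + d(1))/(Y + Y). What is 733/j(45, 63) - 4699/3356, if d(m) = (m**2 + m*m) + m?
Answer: 36537397/258412 ≈ 141.39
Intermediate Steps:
d(m) = m + 2*m**2 (d(m) = (m**2 + m**2) + m = 2*m**2 + m = m + 2*m**2)
j(Y, q) = 7*(3 + q)/(2*Y) (j(Y, q) = 7*((q + 1*(1 + 2*1))/(Y + Y)) = 7*((q + 1*(1 + 2))/((2*Y))) = 7*((q + 1*3)*(1/(2*Y))) = 7*((q + 3)*(1/(2*Y))) = 7*((3 + q)*(1/(2*Y))) = 7*((3 + q)/(2*Y)) = 7*(3 + q)/(2*Y))
733/j(45, 63) - 4699/3356 = 733/(((7/2)*(3 + 63)/45)) - 4699/3356 = 733/(((7/2)*(1/45)*66)) - 4699*1/3356 = 733/(77/15) - 4699/3356 = 733*(15/77) - 4699/3356 = 10995/77 - 4699/3356 = 36537397/258412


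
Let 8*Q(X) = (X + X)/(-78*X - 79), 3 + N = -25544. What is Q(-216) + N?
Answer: -428397697/16769 ≈ -25547.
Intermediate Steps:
N = -25547 (N = -3 - 25544 = -25547)
Q(X) = X/(4*(-79 - 78*X)) (Q(X) = ((X + X)/(-78*X - 79))/8 = ((2*X)/(-79 - 78*X))/8 = (2*X/(-79 - 78*X))/8 = X/(4*(-79 - 78*X)))
Q(-216) + N = -1*(-216)/(316 + 312*(-216)) - 25547 = -1*(-216)/(316 - 67392) - 25547 = -1*(-216)/(-67076) - 25547 = -1*(-216)*(-1/67076) - 25547 = -54/16769 - 25547 = -428397697/16769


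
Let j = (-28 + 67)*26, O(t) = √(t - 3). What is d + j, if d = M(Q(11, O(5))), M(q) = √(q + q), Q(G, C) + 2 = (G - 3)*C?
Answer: 1014 + 2*√(-1 + 4*√2) ≈ 1018.3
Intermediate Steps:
O(t) = √(-3 + t)
Q(G, C) = -2 + C*(-3 + G) (Q(G, C) = -2 + (G - 3)*C = -2 + (-3 + G)*C = -2 + C*(-3 + G))
j = 1014 (j = 39*26 = 1014)
M(q) = √2*√q (M(q) = √(2*q) = √2*√q)
d = √2*√(-2 + 8*√2) (d = √2*√(-2 - 3*√(-3 + 5) + √(-3 + 5)*11) = √2*√(-2 - 3*√2 + √2*11) = √2*√(-2 - 3*√2 + 11*√2) = √2*√(-2 + 8*√2) ≈ 4.3159)
d + j = 2*√(-1 + 4*√2) + 1014 = 1014 + 2*√(-1 + 4*√2)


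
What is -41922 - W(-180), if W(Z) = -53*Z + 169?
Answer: -51631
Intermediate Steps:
W(Z) = 169 - 53*Z
-41922 - W(-180) = -41922 - (169 - 53*(-180)) = -41922 - (169 + 9540) = -41922 - 1*9709 = -41922 - 9709 = -51631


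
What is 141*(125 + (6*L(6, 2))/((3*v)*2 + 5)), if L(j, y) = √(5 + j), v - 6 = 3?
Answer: 17625 + 846*√11/59 ≈ 17673.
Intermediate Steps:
v = 9 (v = 6 + 3 = 9)
141*(125 + (6*L(6, 2))/((3*v)*2 + 5)) = 141*(125 + (6*√(5 + 6))/((3*9)*2 + 5)) = 141*(125 + (6*√11)/(27*2 + 5)) = 141*(125 + (6*√11)/(54 + 5)) = 141*(125 + (6*√11)/59) = 141*(125 + (6*√11)*(1/59)) = 141*(125 + 6*√11/59) = 17625 + 846*√11/59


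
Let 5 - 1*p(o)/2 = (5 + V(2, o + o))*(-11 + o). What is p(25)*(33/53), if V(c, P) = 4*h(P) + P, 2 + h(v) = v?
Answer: -227898/53 ≈ -4300.0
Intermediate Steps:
h(v) = -2 + v
V(c, P) = -8 + 5*P (V(c, P) = 4*(-2 + P) + P = (-8 + 4*P) + P = -8 + 5*P)
p(o) = 10 - 2*(-11 + o)*(-3 + 10*o) (p(o) = 10 - 2*(5 + (-8 + 5*(o + o)))*(-11 + o) = 10 - 2*(5 + (-8 + 5*(2*o)))*(-11 + o) = 10 - 2*(5 + (-8 + 10*o))*(-11 + o) = 10 - 2*(-3 + 10*o)*(-11 + o) = 10 - 2*(-11 + o)*(-3 + 10*o))
p(25)*(33/53) = (-56 - 20*25**2 + 226*25)*(33/53) = (-56 - 20*625 + 5650)*(33*(1/53)) = (-56 - 12500 + 5650)*(33/53) = -6906*33/53 = -227898/53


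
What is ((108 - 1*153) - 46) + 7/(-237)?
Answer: -21574/237 ≈ -91.030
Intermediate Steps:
((108 - 1*153) - 46) + 7/(-237) = ((108 - 153) - 46) + 7*(-1/237) = (-45 - 46) - 7/237 = -91 - 7/237 = -21574/237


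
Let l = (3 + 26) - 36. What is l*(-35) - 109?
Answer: 136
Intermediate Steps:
l = -7 (l = 29 - 36 = -7)
l*(-35) - 109 = -7*(-35) - 109 = 245 - 109 = 136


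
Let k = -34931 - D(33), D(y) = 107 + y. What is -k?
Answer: 35071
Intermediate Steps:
k = -35071 (k = -34931 - (107 + 33) = -34931 - 1*140 = -34931 - 140 = -35071)
-k = -1*(-35071) = 35071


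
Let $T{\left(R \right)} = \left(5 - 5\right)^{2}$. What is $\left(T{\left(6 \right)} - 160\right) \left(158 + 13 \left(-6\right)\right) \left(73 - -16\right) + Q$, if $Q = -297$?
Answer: $-1139497$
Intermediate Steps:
$T{\left(R \right)} = 0$ ($T{\left(R \right)} = 0^{2} = 0$)
$\left(T{\left(6 \right)} - 160\right) \left(158 + 13 \left(-6\right)\right) \left(73 - -16\right) + Q = \left(0 - 160\right) \left(158 + 13 \left(-6\right)\right) \left(73 - -16\right) - 297 = - 160 \left(158 - 78\right) \left(73 + 16\right) - 297 = \left(-160\right) 80 \cdot 89 - 297 = \left(-12800\right) 89 - 297 = -1139200 - 297 = -1139497$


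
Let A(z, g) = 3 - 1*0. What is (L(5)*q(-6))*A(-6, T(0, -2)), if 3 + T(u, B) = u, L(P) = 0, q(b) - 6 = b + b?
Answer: 0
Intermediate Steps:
q(b) = 6 + 2*b (q(b) = 6 + (b + b) = 6 + 2*b)
T(u, B) = -3 + u
A(z, g) = 3 (A(z, g) = 3 + 0 = 3)
(L(5)*q(-6))*A(-6, T(0, -2)) = (0*(6 + 2*(-6)))*3 = (0*(6 - 12))*3 = (0*(-6))*3 = 0*3 = 0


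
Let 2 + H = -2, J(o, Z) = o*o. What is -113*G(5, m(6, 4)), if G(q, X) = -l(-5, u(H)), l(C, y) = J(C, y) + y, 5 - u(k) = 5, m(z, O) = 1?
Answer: 2825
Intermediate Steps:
J(o, Z) = o²
H = -4 (H = -2 - 2 = -4)
u(k) = 0 (u(k) = 5 - 1*5 = 5 - 5 = 0)
l(C, y) = y + C² (l(C, y) = C² + y = y + C²)
G(q, X) = -25 (G(q, X) = -(0 + (-5)²) = -(0 + 25) = -1*25 = -25)
-113*G(5, m(6, 4)) = -113*(-25) = 2825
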